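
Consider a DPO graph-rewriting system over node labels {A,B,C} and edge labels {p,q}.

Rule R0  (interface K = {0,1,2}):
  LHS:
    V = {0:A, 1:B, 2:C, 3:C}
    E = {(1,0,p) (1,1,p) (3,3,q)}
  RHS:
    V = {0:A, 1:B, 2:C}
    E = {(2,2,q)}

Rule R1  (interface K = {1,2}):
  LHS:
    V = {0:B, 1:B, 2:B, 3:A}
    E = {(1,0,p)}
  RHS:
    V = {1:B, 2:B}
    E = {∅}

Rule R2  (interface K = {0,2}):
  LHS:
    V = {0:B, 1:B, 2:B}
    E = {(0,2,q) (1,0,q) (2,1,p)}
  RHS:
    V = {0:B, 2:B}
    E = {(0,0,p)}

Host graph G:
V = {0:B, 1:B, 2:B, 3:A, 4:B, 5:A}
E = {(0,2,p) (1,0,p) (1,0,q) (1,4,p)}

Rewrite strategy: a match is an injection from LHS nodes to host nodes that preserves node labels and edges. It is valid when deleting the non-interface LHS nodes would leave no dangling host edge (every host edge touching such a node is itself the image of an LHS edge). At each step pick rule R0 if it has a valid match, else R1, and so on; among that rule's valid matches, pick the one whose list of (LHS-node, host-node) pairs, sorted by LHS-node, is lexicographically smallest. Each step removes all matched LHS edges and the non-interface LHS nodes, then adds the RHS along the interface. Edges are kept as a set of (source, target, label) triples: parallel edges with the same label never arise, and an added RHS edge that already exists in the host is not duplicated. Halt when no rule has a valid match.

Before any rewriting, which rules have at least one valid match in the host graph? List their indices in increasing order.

Answer: [R1]

Steps:
R0: no valid match — LHS pattern not found
R1: 8 valid matches — {0↦2, 1↦0, 2↦1, 3↦3}, {0↦2, 1↦0, 2↦1, 3↦5}, {0↦2, 1↦0, 2↦4, 3↦3} (+5 more)
R2: no valid match — LHS pattern not found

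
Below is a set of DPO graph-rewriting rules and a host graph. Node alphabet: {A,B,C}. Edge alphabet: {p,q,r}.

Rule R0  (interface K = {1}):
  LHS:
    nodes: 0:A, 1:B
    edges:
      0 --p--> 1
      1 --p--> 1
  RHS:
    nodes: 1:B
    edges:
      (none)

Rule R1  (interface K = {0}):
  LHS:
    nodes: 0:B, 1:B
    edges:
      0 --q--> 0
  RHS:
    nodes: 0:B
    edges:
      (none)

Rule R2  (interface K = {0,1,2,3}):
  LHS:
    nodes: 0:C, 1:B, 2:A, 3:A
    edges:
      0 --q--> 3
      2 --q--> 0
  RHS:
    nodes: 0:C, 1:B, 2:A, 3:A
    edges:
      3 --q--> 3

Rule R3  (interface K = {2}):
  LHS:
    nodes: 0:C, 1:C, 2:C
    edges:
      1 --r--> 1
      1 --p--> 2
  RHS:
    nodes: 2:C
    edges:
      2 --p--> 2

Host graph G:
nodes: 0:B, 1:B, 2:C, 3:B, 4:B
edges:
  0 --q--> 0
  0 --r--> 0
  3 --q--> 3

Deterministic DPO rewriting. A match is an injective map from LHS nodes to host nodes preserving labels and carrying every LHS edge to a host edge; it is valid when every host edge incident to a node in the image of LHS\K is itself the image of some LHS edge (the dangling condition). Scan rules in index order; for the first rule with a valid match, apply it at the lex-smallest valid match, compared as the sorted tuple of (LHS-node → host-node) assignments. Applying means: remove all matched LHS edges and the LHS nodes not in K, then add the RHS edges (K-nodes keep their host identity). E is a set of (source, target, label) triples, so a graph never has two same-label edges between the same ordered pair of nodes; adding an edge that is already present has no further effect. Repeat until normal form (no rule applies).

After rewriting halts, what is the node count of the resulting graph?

start.  V:5 E:3  edges: 0-q->0 0-r->0 3-q->3
1. fire R1 via {0↦0, 1↦1}  →  V:4 E:2  edges: 0-r->0 3-q->3
2. fire R1 via {0↦3, 1↦4}  →  V:3 E:1  edges: 0-r->0
normal form: no rule applies after step 2
NF nodes: {0:B, 2:C, 3:B}

Answer: 3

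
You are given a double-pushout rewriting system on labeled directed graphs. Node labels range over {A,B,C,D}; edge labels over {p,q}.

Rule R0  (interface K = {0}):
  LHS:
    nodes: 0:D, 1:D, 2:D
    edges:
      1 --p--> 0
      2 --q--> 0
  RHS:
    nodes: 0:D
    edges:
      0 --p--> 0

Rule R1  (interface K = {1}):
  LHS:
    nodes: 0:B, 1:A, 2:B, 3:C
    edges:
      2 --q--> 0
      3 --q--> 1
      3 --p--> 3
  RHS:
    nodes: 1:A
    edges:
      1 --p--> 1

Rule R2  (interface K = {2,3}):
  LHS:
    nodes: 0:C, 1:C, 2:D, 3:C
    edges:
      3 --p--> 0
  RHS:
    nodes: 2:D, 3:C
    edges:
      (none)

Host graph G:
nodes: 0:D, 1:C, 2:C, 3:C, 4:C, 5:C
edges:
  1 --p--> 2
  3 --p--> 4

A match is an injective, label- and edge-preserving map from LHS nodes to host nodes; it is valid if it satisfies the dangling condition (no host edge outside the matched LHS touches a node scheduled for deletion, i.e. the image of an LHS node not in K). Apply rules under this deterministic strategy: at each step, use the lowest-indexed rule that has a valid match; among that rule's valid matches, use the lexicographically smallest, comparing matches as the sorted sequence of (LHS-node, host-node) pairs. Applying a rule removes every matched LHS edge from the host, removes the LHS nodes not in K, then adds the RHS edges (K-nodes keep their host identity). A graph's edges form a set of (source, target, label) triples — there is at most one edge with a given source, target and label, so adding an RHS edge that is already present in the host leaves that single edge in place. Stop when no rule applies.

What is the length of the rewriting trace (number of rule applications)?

Answer: 2

Rewrite trace:
start.  V:6 E:2  edges: 1-p->2 3-p->4
1. fire R2 via {0↦2, 1↦5, 2↦0, 3↦1}  →  V:4 E:1  edges: 3-p->4
2. fire R2 via {0↦4, 1↦1, 2↦0, 3↦3}  →  V:2 E:0  edges: ∅
final graph: no rule applies after step 2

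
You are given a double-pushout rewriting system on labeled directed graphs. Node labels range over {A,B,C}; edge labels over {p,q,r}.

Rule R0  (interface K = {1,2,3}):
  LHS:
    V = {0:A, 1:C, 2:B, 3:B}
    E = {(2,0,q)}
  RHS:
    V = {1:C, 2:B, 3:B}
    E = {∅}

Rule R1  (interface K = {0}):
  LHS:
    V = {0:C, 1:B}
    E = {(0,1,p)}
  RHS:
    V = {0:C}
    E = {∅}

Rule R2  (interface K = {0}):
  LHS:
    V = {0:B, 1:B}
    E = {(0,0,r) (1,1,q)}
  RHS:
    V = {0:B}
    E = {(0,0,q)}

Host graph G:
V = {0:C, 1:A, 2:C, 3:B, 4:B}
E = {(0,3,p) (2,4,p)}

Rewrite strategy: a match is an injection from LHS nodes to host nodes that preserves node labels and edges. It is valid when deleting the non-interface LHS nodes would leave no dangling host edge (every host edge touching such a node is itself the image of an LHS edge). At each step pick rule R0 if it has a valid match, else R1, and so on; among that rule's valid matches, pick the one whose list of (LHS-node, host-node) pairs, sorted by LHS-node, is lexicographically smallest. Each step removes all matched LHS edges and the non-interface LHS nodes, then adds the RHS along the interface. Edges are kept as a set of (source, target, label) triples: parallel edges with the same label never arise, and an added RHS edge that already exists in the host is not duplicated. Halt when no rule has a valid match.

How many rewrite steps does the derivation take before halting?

Answer: 2

Steps:
start.  V:5 E:2  edges: 0-p->3 2-p->4
1. fire R1 via {0↦0, 1↦3}  →  V:4 E:1  edges: 2-p->4
2. fire R1 via {0↦2, 1↦4}  →  V:3 E:0  edges: ∅
final graph: no rule applies after step 2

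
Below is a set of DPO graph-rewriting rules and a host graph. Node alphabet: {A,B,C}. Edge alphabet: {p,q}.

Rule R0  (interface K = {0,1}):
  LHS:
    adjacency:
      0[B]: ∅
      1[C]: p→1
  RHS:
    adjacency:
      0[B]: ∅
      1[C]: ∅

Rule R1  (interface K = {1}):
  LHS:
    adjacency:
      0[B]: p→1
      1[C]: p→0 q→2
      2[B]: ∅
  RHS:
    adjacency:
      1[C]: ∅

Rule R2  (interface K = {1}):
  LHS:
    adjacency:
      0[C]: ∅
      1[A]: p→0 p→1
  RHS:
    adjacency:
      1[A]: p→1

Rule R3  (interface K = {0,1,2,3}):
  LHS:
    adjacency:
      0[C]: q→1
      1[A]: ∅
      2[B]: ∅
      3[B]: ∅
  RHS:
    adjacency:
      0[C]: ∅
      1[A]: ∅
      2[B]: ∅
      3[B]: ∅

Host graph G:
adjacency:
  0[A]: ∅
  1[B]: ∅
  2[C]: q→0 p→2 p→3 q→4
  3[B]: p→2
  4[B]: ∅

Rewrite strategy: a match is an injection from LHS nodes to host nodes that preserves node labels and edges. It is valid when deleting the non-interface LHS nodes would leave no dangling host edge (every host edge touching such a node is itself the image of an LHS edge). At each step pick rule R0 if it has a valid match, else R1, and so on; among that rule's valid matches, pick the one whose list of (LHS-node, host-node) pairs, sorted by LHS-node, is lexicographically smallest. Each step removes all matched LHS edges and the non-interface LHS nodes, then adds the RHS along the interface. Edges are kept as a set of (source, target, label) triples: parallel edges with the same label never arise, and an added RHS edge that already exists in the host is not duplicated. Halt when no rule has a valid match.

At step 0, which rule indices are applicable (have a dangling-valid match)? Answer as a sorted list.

Answer: [R0,R1,R3]

Derivation:
R0: 3 valid matches — {0↦1, 1↦2}, {0↦3, 1↦2}, {0↦4, 1↦2}
R1: 1 valid match — {0↦3, 1↦2, 2↦4}
R2: no valid match — LHS pattern not found
R3: 6 valid matches — {0↦2, 1↦0, 2↦1, 3↦3}, {0↦2, 1↦0, 2↦1, 3↦4}, {0↦2, 1↦0, 2↦3, 3↦1} (+3 more)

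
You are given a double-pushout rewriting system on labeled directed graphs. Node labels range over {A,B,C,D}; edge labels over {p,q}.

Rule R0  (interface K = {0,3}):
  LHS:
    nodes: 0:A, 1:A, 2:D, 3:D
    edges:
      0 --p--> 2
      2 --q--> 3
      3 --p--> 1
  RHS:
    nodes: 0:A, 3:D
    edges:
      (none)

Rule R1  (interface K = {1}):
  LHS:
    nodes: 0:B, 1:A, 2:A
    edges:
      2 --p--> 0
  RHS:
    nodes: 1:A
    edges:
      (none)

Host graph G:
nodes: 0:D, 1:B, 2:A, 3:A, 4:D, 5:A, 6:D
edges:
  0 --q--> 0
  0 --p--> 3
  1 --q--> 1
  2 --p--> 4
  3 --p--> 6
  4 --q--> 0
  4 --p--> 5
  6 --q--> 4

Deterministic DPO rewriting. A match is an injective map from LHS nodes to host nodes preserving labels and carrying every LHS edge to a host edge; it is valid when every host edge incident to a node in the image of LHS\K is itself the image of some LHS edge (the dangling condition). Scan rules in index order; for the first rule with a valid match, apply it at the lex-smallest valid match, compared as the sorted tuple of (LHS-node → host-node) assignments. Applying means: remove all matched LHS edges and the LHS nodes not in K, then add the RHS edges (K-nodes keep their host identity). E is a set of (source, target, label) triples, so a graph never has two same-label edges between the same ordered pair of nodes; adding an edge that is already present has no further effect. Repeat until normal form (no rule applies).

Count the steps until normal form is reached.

initial: |V|=7 |E|=8  E = 0-q->0 0-p->3 1-q->1 2-p->4 3-p->6 4-q->0 4-p->5 6-q->4
step 1: apply R0 at {0↦3, 1↦5, 2↦6, 3↦4}  → |V|=5 |E|=5  E = 0-q->0 0-p->3 1-q->1 2-p->4 4-q->0
step 2: apply R0 at {0↦2, 1↦3, 2↦4, 3↦0}  → |V|=3 |E|=2  E = 0-q->0 1-q->1
halt: no rule applies after step 2

Answer: 2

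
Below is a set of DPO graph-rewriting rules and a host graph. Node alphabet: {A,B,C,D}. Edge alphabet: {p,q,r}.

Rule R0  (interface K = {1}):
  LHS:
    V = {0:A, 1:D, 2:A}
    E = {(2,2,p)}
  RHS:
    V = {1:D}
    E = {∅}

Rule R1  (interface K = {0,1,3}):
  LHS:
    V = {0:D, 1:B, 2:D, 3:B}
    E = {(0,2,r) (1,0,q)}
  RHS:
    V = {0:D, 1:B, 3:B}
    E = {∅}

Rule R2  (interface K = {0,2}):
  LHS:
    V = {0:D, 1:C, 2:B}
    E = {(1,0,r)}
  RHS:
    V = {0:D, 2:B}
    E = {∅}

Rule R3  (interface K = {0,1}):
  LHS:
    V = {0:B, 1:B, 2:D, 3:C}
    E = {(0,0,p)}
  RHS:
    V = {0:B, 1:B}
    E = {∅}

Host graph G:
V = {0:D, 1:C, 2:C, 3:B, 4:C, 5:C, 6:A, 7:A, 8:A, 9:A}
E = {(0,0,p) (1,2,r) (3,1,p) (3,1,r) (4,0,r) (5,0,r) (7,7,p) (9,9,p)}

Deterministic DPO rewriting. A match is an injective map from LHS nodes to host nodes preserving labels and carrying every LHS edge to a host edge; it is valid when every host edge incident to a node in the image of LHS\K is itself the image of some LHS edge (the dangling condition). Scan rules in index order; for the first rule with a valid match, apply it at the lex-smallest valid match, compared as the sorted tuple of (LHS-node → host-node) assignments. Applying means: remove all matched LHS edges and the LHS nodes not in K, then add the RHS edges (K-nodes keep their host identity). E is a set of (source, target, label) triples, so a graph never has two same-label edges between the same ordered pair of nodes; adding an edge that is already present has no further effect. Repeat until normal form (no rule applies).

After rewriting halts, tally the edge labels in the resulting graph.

Answer: p:2 r:2

Steps:
[0] host  ⇒  10 nodes, 8 edges  {0-p->0 1-r->2 3-p->1 3-r->1 4-r->0 5-r->0 7-p->7 9-p->9}
[1] R0 @ {0↦6, 1↦0, 2↦7}  ⇒  8 nodes, 7 edges  {0-p->0 1-r->2 3-p->1 3-r->1 4-r->0 5-r->0 9-p->9}
[2] R0 @ {0↦8, 1↦0, 2↦9}  ⇒  6 nodes, 6 edges  {0-p->0 1-r->2 3-p->1 3-r->1 4-r->0 5-r->0}
[3] R2 @ {0↦0, 1↦4, 2↦3}  ⇒  5 nodes, 5 edges  {0-p->0 1-r->2 3-p->1 3-r->1 5-r->0}
[4] R2 @ {0↦0, 1↦5, 2↦3}  ⇒  4 nodes, 4 edges  {0-p->0 1-r->2 3-p->1 3-r->1}
normal form: no rule applies after step 4
NF edges: [(0, 0, 'p'), (1, 2, 'r'), (3, 1, 'p'), (3, 1, 'r')]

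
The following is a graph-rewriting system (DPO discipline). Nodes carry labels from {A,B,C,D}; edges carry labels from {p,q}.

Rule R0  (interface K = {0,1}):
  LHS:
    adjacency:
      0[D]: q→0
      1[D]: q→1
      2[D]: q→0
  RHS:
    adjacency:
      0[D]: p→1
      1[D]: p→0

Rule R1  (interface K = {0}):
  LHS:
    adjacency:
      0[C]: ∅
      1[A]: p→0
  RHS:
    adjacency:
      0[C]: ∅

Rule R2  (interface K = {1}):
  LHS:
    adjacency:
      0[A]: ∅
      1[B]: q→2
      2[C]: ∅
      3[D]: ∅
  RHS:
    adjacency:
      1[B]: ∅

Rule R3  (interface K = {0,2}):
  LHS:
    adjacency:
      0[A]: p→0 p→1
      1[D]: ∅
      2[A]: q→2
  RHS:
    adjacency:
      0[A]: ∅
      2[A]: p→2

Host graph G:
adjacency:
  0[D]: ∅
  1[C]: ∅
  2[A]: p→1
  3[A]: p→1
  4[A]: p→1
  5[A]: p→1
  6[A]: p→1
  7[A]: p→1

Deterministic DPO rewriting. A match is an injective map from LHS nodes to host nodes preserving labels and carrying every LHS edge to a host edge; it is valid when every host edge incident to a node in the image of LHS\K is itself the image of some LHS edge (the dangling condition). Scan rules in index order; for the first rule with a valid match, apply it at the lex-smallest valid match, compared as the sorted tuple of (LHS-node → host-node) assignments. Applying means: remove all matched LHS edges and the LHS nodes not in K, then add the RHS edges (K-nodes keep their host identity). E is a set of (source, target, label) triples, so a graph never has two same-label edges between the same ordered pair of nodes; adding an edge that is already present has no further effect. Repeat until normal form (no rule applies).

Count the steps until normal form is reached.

Answer: 6

Derivation:
[0] host  ⇒  8 nodes, 6 edges  {2-p->1 3-p->1 4-p->1 5-p->1 6-p->1 7-p->1}
[1] R1 @ {0↦1, 1↦2}  ⇒  7 nodes, 5 edges  {3-p->1 4-p->1 5-p->1 6-p->1 7-p->1}
[2] R1 @ {0↦1, 1↦3}  ⇒  6 nodes, 4 edges  {4-p->1 5-p->1 6-p->1 7-p->1}
[3] R1 @ {0↦1, 1↦4}  ⇒  5 nodes, 3 edges  {5-p->1 6-p->1 7-p->1}
[4] R1 @ {0↦1, 1↦5}  ⇒  4 nodes, 2 edges  {6-p->1 7-p->1}
[5] R1 @ {0↦1, 1↦6}  ⇒  3 nodes, 1 edges  {7-p->1}
[6] R1 @ {0↦1, 1↦7}  ⇒  2 nodes, 0 edges  {∅}
halt: no rule applies after step 6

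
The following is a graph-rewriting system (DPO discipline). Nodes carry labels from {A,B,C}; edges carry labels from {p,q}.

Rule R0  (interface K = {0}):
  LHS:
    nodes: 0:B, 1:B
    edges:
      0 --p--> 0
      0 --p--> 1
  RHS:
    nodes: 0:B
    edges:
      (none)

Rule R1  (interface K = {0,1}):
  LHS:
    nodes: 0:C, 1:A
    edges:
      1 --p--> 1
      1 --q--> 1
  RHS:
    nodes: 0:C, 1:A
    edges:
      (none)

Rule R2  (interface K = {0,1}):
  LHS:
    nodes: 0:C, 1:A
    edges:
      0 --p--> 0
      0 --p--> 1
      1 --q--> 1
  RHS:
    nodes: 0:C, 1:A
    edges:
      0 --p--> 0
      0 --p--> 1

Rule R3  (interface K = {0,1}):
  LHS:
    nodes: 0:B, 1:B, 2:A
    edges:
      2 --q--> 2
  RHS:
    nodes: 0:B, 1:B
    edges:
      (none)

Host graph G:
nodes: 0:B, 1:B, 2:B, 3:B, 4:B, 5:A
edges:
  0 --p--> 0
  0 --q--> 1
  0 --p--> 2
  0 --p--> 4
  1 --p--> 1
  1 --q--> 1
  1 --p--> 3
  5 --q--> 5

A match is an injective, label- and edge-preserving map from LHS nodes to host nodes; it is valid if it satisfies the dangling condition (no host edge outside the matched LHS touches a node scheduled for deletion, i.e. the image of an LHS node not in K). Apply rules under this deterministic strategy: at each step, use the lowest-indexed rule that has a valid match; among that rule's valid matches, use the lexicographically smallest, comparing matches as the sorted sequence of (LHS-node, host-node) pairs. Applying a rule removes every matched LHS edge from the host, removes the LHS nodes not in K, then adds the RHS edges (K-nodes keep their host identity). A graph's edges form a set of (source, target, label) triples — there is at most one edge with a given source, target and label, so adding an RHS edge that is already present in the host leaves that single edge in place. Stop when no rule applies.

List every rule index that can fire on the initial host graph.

R0: 3 valid matches — {0↦0, 1↦2}, {0↦0, 1↦4}, {0↦1, 1↦3}
R1: no valid match — LHS pattern not found
R2: no valid match — LHS pattern not found
R3: 20 valid matches — {0↦0, 1↦1, 2↦5}, {0↦0, 1↦2, 2↦5}, {0↦0, 1↦3, 2↦5} (+17 more)

Answer: [R0,R3]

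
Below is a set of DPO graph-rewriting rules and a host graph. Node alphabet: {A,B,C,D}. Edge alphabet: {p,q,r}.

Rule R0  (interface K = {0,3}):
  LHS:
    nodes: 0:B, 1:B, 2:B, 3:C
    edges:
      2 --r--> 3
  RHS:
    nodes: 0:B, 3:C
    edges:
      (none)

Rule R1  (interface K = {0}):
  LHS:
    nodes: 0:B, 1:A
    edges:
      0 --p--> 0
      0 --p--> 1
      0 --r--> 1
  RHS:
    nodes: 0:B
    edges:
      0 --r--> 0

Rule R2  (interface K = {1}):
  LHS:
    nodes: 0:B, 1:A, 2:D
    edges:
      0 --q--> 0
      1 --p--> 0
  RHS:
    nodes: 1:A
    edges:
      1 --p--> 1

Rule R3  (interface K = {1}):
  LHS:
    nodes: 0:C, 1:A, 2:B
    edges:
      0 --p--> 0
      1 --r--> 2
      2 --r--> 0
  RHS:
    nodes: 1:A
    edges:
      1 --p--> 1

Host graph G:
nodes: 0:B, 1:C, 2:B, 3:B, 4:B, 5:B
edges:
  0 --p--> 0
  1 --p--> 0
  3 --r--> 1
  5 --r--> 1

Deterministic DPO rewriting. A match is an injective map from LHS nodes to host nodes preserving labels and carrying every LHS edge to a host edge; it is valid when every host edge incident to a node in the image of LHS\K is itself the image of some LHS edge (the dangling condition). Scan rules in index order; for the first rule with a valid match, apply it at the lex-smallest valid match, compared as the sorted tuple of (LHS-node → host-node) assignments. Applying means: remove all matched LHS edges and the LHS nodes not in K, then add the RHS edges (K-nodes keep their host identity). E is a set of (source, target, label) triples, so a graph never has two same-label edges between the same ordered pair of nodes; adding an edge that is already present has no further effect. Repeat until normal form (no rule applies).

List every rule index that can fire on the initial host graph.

Answer: [R0]

Rewrite trace:
R0: 12 valid matches — {0↦0, 1↦2, 2↦3, 3↦1}, {0↦0, 1↦2, 2↦5, 3↦1}, {0↦0, 1↦4, 2↦3, 3↦1} (+9 more)
R1: no valid match — LHS pattern not found
R2: no valid match — LHS pattern not found
R3: no valid match — LHS pattern not found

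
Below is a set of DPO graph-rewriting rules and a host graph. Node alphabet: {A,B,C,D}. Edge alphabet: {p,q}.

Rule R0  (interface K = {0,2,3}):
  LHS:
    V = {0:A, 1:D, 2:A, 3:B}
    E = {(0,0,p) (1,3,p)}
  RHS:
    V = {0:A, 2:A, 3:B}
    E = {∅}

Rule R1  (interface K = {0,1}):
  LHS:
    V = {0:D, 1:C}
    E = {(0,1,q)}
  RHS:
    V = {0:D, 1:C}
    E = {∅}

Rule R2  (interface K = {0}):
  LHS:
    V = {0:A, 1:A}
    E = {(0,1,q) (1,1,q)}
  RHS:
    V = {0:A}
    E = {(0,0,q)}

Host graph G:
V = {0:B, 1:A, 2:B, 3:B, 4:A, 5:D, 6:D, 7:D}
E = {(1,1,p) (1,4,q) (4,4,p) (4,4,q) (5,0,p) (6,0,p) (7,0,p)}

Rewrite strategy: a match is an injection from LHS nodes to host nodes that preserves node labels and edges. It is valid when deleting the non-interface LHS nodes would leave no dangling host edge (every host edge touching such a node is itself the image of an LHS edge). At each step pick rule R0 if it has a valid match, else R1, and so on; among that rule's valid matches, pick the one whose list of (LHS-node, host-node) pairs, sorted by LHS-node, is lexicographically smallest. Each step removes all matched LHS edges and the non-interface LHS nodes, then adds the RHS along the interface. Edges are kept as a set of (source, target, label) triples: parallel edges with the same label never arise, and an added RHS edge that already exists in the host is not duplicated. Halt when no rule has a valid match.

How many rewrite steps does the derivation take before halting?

Answer: 3

Rewrite trace:
start.  V:8 E:7  edges: 1-p->1 1-q->4 4-p->4 4-q->4 5-p->0 6-p->0 7-p->0
1. fire R0 via {0↦1, 1↦5, 2↦4, 3↦0}  →  V:7 E:5  edges: 1-q->4 4-p->4 4-q->4 6-p->0 7-p->0
2. fire R0 via {0↦4, 1↦6, 2↦1, 3↦0}  →  V:6 E:3  edges: 1-q->4 4-q->4 7-p->0
3. fire R2 via {0↦1, 1↦4}  →  V:5 E:2  edges: 1-q->1 7-p->0
normal form: no rule applies after step 3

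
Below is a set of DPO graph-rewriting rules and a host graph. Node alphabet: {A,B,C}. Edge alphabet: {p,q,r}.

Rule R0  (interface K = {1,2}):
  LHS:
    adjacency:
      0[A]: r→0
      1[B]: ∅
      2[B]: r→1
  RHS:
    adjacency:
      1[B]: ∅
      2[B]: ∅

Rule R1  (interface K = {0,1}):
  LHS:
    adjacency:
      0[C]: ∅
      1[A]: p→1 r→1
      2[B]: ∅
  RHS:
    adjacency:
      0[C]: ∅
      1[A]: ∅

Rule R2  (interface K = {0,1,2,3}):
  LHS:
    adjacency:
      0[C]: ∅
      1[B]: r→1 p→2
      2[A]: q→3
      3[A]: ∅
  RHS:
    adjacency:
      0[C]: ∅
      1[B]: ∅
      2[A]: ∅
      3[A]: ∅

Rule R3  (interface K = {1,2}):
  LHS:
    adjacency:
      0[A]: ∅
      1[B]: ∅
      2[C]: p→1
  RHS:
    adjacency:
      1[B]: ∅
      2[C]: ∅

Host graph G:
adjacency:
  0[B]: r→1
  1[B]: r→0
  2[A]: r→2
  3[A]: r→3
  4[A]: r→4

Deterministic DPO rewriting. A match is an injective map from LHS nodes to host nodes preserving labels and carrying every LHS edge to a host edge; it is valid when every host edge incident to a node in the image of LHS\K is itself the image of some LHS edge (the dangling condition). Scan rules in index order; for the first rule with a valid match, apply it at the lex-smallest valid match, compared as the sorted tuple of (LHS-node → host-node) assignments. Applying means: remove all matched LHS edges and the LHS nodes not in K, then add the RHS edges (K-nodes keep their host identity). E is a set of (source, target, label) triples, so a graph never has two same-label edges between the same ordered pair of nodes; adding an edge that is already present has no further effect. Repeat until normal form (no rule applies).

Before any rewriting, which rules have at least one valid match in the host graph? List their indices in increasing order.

R0: 6 valid matches — {0↦2, 1↦0, 2↦1}, {0↦2, 1↦1, 2↦0}, {0↦3, 1↦0, 2↦1} (+3 more)
R1: no valid match — LHS pattern not found
R2: no valid match — LHS pattern not found
R3: no valid match — LHS pattern not found

Answer: [R0]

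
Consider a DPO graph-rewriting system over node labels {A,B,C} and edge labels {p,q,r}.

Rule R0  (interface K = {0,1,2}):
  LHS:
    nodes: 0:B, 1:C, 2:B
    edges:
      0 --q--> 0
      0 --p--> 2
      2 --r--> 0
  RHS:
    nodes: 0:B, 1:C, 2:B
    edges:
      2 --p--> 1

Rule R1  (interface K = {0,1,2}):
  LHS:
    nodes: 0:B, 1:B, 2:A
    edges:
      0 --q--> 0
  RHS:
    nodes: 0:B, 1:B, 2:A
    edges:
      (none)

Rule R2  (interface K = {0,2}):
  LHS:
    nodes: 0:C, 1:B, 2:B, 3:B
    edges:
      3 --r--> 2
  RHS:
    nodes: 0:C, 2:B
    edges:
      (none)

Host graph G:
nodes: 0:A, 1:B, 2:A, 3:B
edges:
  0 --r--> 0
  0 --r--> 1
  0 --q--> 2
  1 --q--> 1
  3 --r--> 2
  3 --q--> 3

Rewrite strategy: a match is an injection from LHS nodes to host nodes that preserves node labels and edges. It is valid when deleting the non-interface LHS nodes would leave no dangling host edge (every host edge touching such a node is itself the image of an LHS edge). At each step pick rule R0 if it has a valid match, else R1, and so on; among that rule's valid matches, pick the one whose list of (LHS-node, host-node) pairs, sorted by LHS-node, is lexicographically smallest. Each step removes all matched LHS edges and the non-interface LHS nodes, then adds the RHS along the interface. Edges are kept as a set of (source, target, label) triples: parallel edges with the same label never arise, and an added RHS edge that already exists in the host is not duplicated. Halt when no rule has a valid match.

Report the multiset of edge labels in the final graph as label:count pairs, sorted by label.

Answer: q:1 r:3

Rewrite trace:
initial: |V|=4 |E|=6  E = 0-r->0 0-r->1 0-q->2 1-q->1 3-r->2 3-q->3
step 1: apply R1 at {0↦1, 1↦3, 2↦0}  → |V|=4 |E|=5  E = 0-r->0 0-r->1 0-q->2 3-r->2 3-q->3
step 2: apply R1 at {0↦3, 1↦1, 2↦0}  → |V|=4 |E|=4  E = 0-r->0 0-r->1 0-q->2 3-r->2
final graph: no rule applies after step 2
NF edges: [(0, 0, 'r'), (0, 1, 'r'), (0, 2, 'q'), (3, 2, 'r')]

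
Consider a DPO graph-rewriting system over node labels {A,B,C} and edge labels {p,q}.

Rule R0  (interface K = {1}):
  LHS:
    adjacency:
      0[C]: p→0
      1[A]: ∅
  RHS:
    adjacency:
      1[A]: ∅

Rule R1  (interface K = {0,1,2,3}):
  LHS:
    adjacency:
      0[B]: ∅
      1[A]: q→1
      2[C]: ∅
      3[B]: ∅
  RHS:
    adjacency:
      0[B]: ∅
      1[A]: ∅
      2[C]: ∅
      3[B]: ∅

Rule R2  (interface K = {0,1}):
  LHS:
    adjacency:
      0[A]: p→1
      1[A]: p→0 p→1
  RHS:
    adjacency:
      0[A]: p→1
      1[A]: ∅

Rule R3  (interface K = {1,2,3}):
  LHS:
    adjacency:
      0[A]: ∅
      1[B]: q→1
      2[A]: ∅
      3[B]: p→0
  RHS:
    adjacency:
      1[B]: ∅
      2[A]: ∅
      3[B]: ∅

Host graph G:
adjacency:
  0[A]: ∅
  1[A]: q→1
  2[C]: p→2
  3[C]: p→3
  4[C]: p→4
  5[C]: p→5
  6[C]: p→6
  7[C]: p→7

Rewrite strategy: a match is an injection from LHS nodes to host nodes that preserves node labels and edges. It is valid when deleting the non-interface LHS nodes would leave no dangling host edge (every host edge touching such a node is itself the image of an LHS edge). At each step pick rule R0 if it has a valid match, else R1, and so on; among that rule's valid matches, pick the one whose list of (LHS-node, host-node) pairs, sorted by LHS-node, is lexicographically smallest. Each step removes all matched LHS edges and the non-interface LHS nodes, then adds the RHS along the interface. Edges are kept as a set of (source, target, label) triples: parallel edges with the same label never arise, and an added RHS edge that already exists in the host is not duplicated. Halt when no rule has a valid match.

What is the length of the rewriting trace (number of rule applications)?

start.  V:8 E:7  edges: 1-q->1 2-p->2 3-p->3 4-p->4 5-p->5 6-p->6 7-p->7
1. fire R0 via {0↦2, 1↦0}  →  V:7 E:6  edges: 1-q->1 3-p->3 4-p->4 5-p->5 6-p->6 7-p->7
2. fire R0 via {0↦3, 1↦0}  →  V:6 E:5  edges: 1-q->1 4-p->4 5-p->5 6-p->6 7-p->7
3. fire R0 via {0↦4, 1↦0}  →  V:5 E:4  edges: 1-q->1 5-p->5 6-p->6 7-p->7
4. fire R0 via {0↦5, 1↦0}  →  V:4 E:3  edges: 1-q->1 6-p->6 7-p->7
5. fire R0 via {0↦6, 1↦0}  →  V:3 E:2  edges: 1-q->1 7-p->7
6. fire R0 via {0↦7, 1↦0}  →  V:2 E:1  edges: 1-q->1
halt: no rule applies after step 6

Answer: 6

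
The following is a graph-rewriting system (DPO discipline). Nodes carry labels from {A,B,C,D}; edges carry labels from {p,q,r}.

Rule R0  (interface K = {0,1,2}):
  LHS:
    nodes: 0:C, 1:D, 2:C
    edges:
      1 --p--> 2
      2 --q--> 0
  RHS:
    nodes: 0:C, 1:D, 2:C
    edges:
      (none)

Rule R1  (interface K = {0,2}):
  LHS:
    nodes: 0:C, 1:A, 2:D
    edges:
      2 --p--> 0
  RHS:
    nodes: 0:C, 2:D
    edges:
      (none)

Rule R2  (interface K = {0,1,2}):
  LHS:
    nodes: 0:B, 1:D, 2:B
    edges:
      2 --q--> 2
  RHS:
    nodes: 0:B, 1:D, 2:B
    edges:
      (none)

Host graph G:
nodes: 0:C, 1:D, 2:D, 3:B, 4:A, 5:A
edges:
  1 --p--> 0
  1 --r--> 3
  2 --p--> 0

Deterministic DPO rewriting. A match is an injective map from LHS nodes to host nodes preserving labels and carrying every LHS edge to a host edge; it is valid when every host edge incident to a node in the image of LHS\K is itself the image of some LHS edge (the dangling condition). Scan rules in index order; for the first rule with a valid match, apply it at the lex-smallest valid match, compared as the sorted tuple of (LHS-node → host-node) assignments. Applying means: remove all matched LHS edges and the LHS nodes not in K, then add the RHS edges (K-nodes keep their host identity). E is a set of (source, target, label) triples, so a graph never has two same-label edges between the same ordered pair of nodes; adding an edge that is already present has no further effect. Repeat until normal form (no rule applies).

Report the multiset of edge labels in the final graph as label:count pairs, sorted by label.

Answer: r:1

Rewrite trace:
start.  V:6 E:3  edges: 1-p->0 1-r->3 2-p->0
1. fire R1 via {0↦0, 1↦4, 2↦1}  →  V:5 E:2  edges: 1-r->3 2-p->0
2. fire R1 via {0↦0, 1↦5, 2↦2}  →  V:4 E:1  edges: 1-r->3
final graph: no rule applies after step 2
NF edges: [(1, 3, 'r')]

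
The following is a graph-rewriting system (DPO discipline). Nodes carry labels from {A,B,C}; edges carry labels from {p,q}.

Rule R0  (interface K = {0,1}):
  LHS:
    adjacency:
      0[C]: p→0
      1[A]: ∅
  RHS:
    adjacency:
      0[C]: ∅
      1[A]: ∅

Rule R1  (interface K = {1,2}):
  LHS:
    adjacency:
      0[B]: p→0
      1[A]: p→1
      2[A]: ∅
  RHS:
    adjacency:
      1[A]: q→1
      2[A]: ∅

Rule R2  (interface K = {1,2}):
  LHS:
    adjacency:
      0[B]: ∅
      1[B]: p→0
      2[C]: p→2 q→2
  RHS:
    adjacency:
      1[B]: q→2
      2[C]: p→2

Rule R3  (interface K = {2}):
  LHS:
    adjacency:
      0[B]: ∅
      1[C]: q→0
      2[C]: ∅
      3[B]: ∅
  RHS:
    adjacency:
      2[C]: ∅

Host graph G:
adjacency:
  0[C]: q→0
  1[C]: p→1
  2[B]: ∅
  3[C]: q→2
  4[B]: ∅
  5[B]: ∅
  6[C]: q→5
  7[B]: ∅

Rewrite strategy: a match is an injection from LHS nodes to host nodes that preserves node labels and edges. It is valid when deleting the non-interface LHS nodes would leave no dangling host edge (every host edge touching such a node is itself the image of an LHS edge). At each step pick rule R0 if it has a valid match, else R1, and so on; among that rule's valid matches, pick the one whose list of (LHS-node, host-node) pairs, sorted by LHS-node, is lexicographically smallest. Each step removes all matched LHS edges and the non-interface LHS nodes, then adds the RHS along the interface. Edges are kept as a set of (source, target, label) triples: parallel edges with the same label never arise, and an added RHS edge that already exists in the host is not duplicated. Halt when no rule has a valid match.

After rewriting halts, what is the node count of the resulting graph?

Answer: 2

Derivation:
[0] host  ⇒  8 nodes, 4 edges  {0-q->0 1-p->1 3-q->2 6-q->5}
[1] R3 @ {0↦2, 1↦3, 2↦0, 3↦4}  ⇒  5 nodes, 3 edges  {0-q->0 1-p->1 6-q->5}
[2] R3 @ {0↦5, 1↦6, 2↦0, 3↦7}  ⇒  2 nodes, 2 edges  {0-q->0 1-p->1}
final graph: no rule applies after step 2
NF nodes: {0:C, 1:C}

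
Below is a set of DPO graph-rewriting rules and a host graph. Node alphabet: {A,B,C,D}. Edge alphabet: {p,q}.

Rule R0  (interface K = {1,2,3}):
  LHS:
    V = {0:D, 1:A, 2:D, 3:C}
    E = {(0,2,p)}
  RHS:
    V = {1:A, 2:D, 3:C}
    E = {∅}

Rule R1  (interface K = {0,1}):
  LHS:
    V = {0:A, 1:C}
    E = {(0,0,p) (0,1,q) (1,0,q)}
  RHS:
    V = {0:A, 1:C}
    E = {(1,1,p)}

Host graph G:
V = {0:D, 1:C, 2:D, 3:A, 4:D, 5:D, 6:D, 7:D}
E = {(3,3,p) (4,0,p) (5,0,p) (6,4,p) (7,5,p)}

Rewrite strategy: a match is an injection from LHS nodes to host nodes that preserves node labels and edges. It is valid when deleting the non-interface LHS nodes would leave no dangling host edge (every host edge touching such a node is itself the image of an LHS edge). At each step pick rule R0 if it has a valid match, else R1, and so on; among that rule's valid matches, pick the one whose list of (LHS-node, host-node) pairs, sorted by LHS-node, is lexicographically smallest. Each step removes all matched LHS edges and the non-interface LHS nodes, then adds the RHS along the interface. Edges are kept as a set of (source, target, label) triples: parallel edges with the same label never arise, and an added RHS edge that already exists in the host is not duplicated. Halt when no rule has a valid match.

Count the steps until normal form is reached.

Answer: 4

Rewrite trace:
start.  V:8 E:5  edges: 3-p->3 4-p->0 5-p->0 6-p->4 7-p->5
1. fire R0 via {0↦6, 1↦3, 2↦4, 3↦1}  →  V:7 E:4  edges: 3-p->3 4-p->0 5-p->0 7-p->5
2. fire R0 via {0↦4, 1↦3, 2↦0, 3↦1}  →  V:6 E:3  edges: 3-p->3 5-p->0 7-p->5
3. fire R0 via {0↦7, 1↦3, 2↦5, 3↦1}  →  V:5 E:2  edges: 3-p->3 5-p->0
4. fire R0 via {0↦5, 1↦3, 2↦0, 3↦1}  →  V:4 E:1  edges: 3-p->3
normal form: no rule applies after step 4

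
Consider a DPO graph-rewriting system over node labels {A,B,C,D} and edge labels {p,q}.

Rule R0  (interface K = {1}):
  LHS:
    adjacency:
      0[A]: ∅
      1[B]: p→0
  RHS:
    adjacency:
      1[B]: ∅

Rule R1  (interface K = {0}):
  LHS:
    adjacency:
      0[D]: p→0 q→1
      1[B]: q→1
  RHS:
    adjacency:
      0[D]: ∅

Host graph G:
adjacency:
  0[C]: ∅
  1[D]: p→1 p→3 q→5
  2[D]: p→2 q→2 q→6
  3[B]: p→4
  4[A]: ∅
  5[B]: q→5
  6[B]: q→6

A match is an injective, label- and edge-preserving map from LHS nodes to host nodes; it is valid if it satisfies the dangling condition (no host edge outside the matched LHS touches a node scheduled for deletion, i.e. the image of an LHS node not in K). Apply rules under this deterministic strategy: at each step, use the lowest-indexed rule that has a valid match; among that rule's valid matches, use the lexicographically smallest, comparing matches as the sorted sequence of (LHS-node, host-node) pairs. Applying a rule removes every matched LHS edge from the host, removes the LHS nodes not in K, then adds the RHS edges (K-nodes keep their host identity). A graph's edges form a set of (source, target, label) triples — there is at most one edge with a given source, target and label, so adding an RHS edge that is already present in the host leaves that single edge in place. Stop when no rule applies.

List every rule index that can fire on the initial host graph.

R0: 1 valid match — {0↦4, 1↦3}
R1: 2 valid matches — {0↦1, 1↦5}, {0↦2, 1↦6}

Answer: [R0,R1]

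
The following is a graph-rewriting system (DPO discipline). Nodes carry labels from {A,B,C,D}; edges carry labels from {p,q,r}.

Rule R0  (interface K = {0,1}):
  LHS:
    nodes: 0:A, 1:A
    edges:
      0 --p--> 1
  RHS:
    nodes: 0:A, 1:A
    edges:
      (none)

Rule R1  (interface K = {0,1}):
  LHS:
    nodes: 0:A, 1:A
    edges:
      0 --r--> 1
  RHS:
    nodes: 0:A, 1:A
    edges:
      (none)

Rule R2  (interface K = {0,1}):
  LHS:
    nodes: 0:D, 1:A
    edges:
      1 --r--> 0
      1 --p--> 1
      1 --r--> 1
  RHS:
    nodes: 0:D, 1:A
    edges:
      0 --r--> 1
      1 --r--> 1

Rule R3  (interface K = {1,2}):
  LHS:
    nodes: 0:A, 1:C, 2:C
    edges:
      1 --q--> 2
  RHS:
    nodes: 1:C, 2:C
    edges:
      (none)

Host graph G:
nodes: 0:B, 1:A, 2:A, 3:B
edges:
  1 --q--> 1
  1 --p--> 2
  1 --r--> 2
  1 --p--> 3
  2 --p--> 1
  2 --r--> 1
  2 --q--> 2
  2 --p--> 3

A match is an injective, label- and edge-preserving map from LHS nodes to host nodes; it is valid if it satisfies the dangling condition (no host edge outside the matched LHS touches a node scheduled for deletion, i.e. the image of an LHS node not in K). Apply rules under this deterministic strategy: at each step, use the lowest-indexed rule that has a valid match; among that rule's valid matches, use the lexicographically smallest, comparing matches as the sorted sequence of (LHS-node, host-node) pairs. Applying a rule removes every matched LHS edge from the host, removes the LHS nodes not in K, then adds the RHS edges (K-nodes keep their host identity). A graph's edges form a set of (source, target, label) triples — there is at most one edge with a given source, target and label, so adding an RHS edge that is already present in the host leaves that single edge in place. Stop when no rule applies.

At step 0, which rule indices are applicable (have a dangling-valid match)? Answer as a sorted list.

R0: 2 valid matches — {0↦1, 1↦2}, {0↦2, 1↦1}
R1: 2 valid matches — {0↦1, 1↦2}, {0↦2, 1↦1}
R2: no valid match — LHS pattern not found
R3: no valid match — LHS pattern not found

Answer: [R0,R1]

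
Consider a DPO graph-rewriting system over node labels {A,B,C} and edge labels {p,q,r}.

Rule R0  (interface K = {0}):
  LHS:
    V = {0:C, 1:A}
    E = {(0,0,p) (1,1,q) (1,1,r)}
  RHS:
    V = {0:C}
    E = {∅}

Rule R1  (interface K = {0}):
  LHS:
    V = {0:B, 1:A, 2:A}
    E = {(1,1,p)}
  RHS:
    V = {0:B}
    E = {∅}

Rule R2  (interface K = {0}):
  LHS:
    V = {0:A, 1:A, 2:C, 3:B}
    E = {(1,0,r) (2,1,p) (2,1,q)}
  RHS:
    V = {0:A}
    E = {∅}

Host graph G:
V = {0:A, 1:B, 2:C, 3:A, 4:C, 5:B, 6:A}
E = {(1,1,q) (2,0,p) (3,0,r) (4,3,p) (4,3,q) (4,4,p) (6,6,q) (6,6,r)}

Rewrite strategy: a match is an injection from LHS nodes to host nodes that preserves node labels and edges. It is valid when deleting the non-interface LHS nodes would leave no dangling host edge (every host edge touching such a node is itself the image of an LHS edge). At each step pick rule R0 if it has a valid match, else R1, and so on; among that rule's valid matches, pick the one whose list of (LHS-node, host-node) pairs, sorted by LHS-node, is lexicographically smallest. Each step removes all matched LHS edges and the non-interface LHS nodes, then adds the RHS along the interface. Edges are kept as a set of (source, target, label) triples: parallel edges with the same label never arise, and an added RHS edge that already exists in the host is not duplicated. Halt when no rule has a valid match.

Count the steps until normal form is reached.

Answer: 2

Steps:
[0] host  ⇒  7 nodes, 8 edges  {1-q->1 2-p->0 3-r->0 4-p->3 4-q->3 4-p->4 6-q->6 6-r->6}
[1] R0 @ {0↦4, 1↦6}  ⇒  6 nodes, 5 edges  {1-q->1 2-p->0 3-r->0 4-p->3 4-q->3}
[2] R2 @ {0↦0, 1↦3, 2↦4, 3↦5}  ⇒  3 nodes, 2 edges  {1-q->1 2-p->0}
final graph: no rule applies after step 2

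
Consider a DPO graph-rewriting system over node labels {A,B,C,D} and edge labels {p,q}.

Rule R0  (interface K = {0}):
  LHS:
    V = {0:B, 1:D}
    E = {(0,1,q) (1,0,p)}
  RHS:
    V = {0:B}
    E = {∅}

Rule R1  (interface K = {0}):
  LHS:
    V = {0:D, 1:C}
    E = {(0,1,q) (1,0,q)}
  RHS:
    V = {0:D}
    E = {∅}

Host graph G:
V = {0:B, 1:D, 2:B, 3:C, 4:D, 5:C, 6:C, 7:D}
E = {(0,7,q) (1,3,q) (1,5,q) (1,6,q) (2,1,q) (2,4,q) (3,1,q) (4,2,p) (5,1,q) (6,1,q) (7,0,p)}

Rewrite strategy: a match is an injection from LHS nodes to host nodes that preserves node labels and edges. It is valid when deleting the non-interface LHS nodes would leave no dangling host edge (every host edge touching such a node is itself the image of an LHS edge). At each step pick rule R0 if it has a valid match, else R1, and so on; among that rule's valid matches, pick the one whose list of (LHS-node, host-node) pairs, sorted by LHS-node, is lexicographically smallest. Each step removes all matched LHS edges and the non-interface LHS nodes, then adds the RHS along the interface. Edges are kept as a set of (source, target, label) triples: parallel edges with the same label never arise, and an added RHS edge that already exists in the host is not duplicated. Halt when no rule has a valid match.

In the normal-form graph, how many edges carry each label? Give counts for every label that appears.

initial: |V|=8 |E|=11  E = 0-q->7 1-q->3 1-q->5 1-q->6 2-q->1 2-q->4 3-q->1 4-p->2 5-q->1 6-q->1 7-p->0
step 1: apply R0 at {0↦0, 1↦7}  → |V|=7 |E|=9  E = 1-q->3 1-q->5 1-q->6 2-q->1 2-q->4 3-q->1 4-p->2 5-q->1 6-q->1
step 2: apply R0 at {0↦2, 1↦4}  → |V|=6 |E|=7  E = 1-q->3 1-q->5 1-q->6 2-q->1 3-q->1 5-q->1 6-q->1
step 3: apply R1 at {0↦1, 1↦3}  → |V|=5 |E|=5  E = 1-q->5 1-q->6 2-q->1 5-q->1 6-q->1
step 4: apply R1 at {0↦1, 1↦5}  → |V|=4 |E|=3  E = 1-q->6 2-q->1 6-q->1
step 5: apply R1 at {0↦1, 1↦6}  → |V|=3 |E|=1  E = 2-q->1
halt: no rule applies after step 5
NF edges: [(2, 1, 'q')]

Answer: q:1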